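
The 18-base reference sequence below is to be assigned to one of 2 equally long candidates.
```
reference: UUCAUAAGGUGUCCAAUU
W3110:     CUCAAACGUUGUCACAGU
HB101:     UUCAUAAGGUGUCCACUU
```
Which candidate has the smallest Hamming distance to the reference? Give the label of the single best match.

W3110 differs at 7 bases; HB101 differs at 1 base. The closest is HB101.

HB101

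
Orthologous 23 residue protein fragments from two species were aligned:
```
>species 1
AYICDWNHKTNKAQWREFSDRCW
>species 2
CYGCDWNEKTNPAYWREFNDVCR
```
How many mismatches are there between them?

Comparing position by position, 8 residues differ: 1 (A/C), 3 (I/G), 8 (H/E), 12 (K/P), 14 (Q/Y), 19 (S/N), 21 (R/V), 23 (W/R).

8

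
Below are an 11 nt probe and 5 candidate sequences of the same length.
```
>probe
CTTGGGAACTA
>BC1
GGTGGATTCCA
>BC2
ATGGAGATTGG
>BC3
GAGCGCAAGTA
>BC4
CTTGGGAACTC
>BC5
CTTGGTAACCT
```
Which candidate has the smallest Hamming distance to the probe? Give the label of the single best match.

BC1 differs at 6 bases; BC2 differs at 7 bases; BC3 differs at 6 bases; BC4 differs at 1 base; BC5 differs at 3 bases. The closest is BC4.

BC4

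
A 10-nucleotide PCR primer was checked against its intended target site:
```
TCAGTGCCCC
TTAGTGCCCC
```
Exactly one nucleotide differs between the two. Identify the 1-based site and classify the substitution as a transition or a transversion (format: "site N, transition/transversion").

Site 2 changes C→T. C is a pyrimidine and T is a pyrimidine, so this is a transition.

site 2, transition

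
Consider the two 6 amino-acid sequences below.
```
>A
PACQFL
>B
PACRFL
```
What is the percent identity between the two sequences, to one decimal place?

83.3%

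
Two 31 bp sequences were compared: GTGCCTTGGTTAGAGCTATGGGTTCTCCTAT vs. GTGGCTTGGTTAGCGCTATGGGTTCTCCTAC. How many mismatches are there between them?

3

The sequences differ at bases 4, 14, 31 (1-based) — 3 in total.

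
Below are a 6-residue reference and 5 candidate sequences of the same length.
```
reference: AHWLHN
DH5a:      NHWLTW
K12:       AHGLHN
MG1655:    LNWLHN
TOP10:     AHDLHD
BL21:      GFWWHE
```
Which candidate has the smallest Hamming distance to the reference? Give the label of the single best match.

Hamming distances to reference — DH5a: 3; K12: 1; MG1655: 2; TOP10: 2; BL21: 4.
Smallest is K12 with 1 mismatch.

K12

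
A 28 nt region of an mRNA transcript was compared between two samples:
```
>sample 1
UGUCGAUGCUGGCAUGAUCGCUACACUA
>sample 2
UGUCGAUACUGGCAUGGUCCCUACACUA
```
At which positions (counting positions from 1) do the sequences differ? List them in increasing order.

8, 17, 20

Scanning 1-based: 8: G/A; 17: A/G; 20: G/C.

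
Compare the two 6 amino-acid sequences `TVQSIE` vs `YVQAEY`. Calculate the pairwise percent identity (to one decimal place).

33.3%

Mismatches at positions 1, 4, 5, 6 (1-based): 4 of 6.
Identical positions: 2/6 = 33.33% → 33.3%.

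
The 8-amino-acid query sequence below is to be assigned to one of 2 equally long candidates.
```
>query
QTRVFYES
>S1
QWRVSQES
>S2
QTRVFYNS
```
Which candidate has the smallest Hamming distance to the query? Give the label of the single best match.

S2

Hamming distances to query — S1: 3; S2: 1.
Smallest is S2 with 1 mismatch.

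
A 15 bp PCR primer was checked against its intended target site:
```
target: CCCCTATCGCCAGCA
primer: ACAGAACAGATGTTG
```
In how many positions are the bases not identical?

12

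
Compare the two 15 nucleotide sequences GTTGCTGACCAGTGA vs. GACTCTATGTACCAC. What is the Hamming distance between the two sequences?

11

The sequences differ at positions 2, 3, 4, 7, 8, 9, 10, 12, 13, 14, 15 (1-based) — 11 in total.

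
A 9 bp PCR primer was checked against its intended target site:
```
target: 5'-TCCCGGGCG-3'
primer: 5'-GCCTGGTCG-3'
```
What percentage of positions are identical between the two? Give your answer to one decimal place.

3 positions differ (1, 4, 7), so 6 of 9 match: 6/9 = 66.67%.

66.7%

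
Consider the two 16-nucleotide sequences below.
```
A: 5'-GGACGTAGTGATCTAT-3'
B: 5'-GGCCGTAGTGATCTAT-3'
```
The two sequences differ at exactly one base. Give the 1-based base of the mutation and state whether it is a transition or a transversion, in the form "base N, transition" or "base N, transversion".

base 3, transversion

The sequences differ only at base 3: A→C (purine→pyrimidine), a transversion.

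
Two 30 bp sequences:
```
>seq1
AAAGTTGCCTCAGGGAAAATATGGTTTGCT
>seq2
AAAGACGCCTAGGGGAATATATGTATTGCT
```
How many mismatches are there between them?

7

The sequences differ at positions 5, 6, 11, 12, 18, 24, 25 (1-based) — 7 in total.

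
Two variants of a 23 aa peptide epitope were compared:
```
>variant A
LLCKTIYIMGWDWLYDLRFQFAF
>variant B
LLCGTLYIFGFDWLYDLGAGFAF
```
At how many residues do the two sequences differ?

7

Comparing position by position, 7 residues differ: 4 (K/G), 6 (I/L), 9 (M/F), 11 (W/F), 18 (R/G), 19 (F/A), 20 (Q/G).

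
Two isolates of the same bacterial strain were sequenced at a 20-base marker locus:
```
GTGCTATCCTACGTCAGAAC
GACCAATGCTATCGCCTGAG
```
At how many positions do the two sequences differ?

11

Comparing position by position, 11 positions differ: 2 (T/A), 3 (G/C), 5 (T/A), 8 (C/G), 12 (C/T), 13 (G/C), 14 (T/G), 16 (A/C), 17 (G/T), 18 (A/G), 20 (C/G).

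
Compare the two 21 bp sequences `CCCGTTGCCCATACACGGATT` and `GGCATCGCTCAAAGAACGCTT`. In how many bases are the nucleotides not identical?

10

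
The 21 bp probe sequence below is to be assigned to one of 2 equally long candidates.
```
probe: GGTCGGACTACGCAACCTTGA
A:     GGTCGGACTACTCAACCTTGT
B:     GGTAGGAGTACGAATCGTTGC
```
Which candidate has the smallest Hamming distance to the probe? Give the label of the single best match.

Hamming distances to probe — A: 2; B: 6.
Smallest is A with 2 mismatches.

A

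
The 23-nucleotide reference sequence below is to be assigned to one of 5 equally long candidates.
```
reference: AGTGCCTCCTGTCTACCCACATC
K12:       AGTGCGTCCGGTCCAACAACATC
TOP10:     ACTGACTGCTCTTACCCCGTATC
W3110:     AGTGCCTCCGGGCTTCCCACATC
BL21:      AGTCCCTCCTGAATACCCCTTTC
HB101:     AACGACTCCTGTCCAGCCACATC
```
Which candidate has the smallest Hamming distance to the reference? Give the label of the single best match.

W3110

K12 differs at 5 positions; TOP10 differs at 9 positions; W3110 differs at 3 positions; BL21 differs at 6 positions; HB101 differs at 5 positions. The closest is W3110.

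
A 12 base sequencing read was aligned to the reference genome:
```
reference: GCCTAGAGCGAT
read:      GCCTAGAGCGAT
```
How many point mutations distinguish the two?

The two sequences are identical at every position.

0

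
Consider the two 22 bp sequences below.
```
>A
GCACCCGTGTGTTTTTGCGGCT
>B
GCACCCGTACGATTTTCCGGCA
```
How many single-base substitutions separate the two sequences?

5

The sequences differ at sites 9, 10, 12, 17, 22 (1-based) — 5 in total.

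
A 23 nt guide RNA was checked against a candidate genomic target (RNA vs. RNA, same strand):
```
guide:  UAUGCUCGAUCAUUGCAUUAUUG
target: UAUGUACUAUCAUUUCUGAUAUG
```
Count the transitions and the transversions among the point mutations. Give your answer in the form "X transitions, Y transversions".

1 transition, 8 transversions

Mismatches (1-based):
base 5: C→U (pyrimidine→pyrimidine, transition)
base 6: U→A (pyrimidine→purine, transversion)
base 8: G→U (purine→pyrimidine, transversion)
base 15: G→U (purine→pyrimidine, transversion)
base 17: A→U (purine→pyrimidine, transversion)
base 18: U→G (pyrimidine→purine, transversion)
base 19: U→A (pyrimidine→purine, transversion)
base 20: A→U (purine→pyrimidine, transversion)
base 21: U→A (pyrimidine→purine, transversion)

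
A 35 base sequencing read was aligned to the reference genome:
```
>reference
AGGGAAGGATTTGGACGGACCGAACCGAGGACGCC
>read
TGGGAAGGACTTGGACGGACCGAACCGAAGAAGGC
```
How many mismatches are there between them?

5

Comparing position by position, 5 bases differ: 1 (A/T), 10 (T/C), 29 (G/A), 32 (C/A), 34 (C/G).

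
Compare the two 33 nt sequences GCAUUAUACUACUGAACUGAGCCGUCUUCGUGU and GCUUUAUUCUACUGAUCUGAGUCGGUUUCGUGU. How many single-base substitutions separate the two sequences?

Comparing position by position, 6 positions differ: 3 (A/U), 8 (A/U), 16 (A/U), 22 (C/U), 25 (U/G), 26 (C/U).

6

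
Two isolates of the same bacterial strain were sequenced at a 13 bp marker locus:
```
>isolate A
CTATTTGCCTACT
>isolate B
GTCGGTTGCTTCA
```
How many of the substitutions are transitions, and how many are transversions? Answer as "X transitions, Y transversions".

0 transitions, 8 transversions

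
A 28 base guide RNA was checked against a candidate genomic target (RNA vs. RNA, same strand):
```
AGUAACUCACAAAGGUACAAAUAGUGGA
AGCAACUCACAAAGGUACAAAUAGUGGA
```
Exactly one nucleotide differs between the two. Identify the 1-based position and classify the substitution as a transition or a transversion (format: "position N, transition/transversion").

position 3, transition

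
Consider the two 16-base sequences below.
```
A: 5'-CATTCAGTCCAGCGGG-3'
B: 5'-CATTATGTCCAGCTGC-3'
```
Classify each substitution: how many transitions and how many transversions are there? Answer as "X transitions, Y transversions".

0 transitions, 4 transversions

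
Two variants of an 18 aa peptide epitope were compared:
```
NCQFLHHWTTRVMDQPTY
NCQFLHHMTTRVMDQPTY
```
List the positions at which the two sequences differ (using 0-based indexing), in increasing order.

Differences at position 7 (W→M).

7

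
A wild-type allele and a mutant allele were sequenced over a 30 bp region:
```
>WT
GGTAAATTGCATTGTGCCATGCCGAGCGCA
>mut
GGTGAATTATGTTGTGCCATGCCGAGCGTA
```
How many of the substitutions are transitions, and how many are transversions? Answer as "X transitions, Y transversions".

Mismatches (1-based):
base 4: A→G (purine→purine, transition)
base 9: G→A (purine→purine, transition)
base 10: C→T (pyrimidine→pyrimidine, transition)
base 11: A→G (purine→purine, transition)
base 29: C→T (pyrimidine→pyrimidine, transition)

5 transitions, 0 transversions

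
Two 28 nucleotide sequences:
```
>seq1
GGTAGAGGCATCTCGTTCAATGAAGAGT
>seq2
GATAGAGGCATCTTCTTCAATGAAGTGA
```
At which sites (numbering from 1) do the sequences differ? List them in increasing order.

2, 14, 15, 26, 28

Differences at site 2 (G→A), site 14 (C→T), site 15 (G→C), site 26 (A→T), site 28 (T→A).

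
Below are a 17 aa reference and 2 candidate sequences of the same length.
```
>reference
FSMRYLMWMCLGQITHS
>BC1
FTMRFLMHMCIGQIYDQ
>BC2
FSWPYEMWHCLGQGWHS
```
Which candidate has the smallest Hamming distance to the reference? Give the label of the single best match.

BC1 differs at 7 residues; BC2 differs at 6 residues. The closest is BC2.

BC2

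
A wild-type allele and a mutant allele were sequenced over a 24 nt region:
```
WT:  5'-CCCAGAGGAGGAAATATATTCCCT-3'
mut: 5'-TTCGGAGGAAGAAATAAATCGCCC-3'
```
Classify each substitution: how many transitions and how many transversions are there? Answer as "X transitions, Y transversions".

6 transitions, 2 transversions

Transitions (purine↔purine or pyrimidine↔pyrimidine): 1 C→T, 2 C→T, 4 A→G, 10 G→A, 20 T→C, 24 T→C.
Transversions (purine↔pyrimidine): 17 T→A, 21 C→G.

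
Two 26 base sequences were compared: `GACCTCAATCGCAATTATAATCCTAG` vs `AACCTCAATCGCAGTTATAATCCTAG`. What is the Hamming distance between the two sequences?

Comparing position by position, 2 bases differ: 1 (G/A), 14 (A/G).

2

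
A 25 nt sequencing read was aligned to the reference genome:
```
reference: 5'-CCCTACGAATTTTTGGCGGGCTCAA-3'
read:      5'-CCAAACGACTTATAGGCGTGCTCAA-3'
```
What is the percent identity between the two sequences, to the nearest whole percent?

6 positions differ (3, 4, 9, 12, 14, 19), so 19 of 25 match: 19/25 = 76%.

76%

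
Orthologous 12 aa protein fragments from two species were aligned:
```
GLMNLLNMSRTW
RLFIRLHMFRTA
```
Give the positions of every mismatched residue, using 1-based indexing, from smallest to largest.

1, 3, 4, 5, 7, 9, 12

Scanning 1-based: 1: G/R; 3: M/F; 4: N/I; 5: L/R; 7: N/H; 9: S/F; 12: W/A.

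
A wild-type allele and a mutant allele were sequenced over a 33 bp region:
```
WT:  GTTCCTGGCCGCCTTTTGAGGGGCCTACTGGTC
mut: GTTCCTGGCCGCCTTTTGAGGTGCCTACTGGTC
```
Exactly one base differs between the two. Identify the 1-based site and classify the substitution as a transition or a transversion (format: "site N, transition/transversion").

site 22, transversion

The sequences differ only at site 22: G→T (purine→pyrimidine), a transversion.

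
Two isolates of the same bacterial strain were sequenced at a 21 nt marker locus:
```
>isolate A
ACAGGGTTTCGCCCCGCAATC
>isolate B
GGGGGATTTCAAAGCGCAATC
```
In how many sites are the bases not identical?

Comparing position by position, 8 sites differ: 1 (A/G), 2 (C/G), 3 (A/G), 6 (G/A), 11 (G/A), 12 (C/A), 13 (C/A), 14 (C/G).

8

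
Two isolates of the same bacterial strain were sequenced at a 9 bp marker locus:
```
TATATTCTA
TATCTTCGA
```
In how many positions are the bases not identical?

Comparing position by position, 2 positions differ: 4 (A/C), 8 (T/G).

2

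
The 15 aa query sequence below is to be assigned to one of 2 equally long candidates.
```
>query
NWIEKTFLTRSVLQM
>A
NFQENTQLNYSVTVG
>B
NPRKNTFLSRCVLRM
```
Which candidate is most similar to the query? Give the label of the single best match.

B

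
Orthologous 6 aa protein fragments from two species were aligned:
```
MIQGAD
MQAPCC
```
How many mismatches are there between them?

The sequences differ at residues 2, 3, 4, 5, 6 (1-based) — 5 in total.

5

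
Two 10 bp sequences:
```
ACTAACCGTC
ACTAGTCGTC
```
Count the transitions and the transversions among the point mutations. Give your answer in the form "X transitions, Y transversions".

Transitions (purine↔purine or pyrimidine↔pyrimidine): 5 A→G, 6 C→T.
Transversions (purine↔pyrimidine): none.

2 transitions, 0 transversions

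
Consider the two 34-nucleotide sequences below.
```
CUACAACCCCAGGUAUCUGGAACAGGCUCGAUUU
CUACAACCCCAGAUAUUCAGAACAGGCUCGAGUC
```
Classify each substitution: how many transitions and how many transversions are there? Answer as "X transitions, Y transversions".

5 transitions, 1 transversion

Mismatches (1-based):
site 13: G→A (purine→purine, transition)
site 17: C→U (pyrimidine→pyrimidine, transition)
site 18: U→C (pyrimidine→pyrimidine, transition)
site 19: G→A (purine→purine, transition)
site 32: U→G (pyrimidine→purine, transversion)
site 34: U→C (pyrimidine→pyrimidine, transition)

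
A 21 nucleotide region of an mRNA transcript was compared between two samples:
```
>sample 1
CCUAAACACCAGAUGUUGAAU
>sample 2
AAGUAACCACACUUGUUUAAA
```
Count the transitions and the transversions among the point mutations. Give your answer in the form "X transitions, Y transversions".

0 transitions, 10 transversions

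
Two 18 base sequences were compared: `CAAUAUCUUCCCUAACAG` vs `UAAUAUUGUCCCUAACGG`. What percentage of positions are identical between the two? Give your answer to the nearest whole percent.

4 positions differ (1, 7, 8, 17), so 14 of 18 match: 14/18 = 77.78%.

78%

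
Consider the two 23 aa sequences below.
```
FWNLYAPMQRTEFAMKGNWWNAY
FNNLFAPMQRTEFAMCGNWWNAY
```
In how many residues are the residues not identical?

3

Comparing position by position, 3 residues differ: 2 (W/N), 5 (Y/F), 16 (K/C).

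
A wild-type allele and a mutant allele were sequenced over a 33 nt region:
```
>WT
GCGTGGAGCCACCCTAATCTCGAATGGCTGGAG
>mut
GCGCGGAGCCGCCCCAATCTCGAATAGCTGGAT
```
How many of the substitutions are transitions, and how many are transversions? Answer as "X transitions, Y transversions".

Transitions (purine↔purine or pyrimidine↔pyrimidine): 4 T→C, 11 A→G, 15 T→C, 26 G→A.
Transversions (purine↔pyrimidine): 33 G→T.

4 transitions, 1 transversion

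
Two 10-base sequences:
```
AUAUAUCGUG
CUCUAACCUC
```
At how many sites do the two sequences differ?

Mismatches (1-based): site 1: A→C; site 3: A→C; site 6: U→A; site 8: G→C; site 10: G→C.

5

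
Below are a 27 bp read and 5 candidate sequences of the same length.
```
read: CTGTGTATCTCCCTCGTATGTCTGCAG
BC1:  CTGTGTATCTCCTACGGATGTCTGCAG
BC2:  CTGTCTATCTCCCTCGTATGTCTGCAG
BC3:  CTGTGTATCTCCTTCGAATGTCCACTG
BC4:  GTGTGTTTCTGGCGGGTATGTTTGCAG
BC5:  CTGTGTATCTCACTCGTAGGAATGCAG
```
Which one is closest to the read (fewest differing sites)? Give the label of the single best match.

Hamming distances to read — BC1: 3; BC2: 1; BC3: 5; BC4: 7; BC5: 4.
Smallest is BC2 with 1 mismatch.

BC2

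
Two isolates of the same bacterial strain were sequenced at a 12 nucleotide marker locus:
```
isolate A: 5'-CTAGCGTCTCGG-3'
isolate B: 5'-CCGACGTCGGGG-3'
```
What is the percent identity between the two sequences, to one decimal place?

5 positions differ (2, 3, 4, 9, 10), so 7 of 12 match: 7/12 = 58.33%.

58.3%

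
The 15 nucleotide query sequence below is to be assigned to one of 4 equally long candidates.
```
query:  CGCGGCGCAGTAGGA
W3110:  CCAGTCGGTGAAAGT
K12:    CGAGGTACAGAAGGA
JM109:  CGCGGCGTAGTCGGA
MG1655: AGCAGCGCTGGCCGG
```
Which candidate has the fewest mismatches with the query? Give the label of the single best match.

JM109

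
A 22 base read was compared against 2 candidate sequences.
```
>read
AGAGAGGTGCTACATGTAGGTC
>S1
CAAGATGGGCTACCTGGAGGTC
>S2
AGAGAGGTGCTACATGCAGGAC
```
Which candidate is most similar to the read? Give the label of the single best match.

Hamming distances to read — S1: 6; S2: 2.
Smallest is S2 with 2 mismatches.

S2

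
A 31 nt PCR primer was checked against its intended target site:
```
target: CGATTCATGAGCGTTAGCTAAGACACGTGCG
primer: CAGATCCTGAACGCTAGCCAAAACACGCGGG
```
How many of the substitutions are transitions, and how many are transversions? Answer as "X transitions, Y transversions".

Mismatches (1-based):
base 2: G→A (purine→purine, transition)
base 3: A→G (purine→purine, transition)
base 4: T→A (pyrimidine→purine, transversion)
base 7: A→C (purine→pyrimidine, transversion)
base 11: G→A (purine→purine, transition)
base 14: T→C (pyrimidine→pyrimidine, transition)
base 19: T→C (pyrimidine→pyrimidine, transition)
base 22: G→A (purine→purine, transition)
base 28: T→C (pyrimidine→pyrimidine, transition)
base 30: C→G (pyrimidine→purine, transversion)

7 transitions, 3 transversions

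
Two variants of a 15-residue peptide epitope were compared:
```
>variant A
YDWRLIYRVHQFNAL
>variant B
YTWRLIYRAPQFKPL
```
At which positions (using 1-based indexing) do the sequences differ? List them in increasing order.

Scanning 1-based: 2: D/T; 9: V/A; 10: H/P; 13: N/K; 14: A/P.

2, 9, 10, 13, 14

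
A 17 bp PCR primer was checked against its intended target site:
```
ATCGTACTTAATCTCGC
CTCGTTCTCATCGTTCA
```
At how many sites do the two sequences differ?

9

Comparing position by position, 9 sites differ: 1 (A/C), 6 (A/T), 9 (T/C), 11 (A/T), 12 (T/C), 13 (C/G), 15 (C/T), 16 (G/C), 17 (C/A).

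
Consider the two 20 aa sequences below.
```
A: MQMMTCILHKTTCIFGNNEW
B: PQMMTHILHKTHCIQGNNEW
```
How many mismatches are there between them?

4

Comparing position by position, 4 positions differ: 1 (M/P), 6 (C/H), 12 (T/H), 15 (F/Q).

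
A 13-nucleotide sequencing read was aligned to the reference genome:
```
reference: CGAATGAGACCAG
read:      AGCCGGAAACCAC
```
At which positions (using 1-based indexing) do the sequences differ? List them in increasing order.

1, 3, 4, 5, 8, 13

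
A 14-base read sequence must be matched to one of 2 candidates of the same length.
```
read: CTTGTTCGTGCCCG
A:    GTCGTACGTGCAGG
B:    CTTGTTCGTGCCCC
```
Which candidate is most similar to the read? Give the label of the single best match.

Hamming distances to read — A: 5; B: 1.
Smallest is B with 1 mismatch.

B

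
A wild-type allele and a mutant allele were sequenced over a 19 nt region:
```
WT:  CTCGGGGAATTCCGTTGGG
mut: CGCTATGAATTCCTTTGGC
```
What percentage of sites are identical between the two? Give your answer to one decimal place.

Mismatches at positions 2, 4, 5, 6, 14, 19 (1-based): 6 of 19.
Identical positions: 13/19 = 68.42% → 68.4%.

68.4%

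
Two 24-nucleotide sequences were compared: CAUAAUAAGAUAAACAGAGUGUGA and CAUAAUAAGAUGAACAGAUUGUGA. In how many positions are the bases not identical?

Comparing position by position, 2 positions differ: 12 (A/G), 19 (G/U).

2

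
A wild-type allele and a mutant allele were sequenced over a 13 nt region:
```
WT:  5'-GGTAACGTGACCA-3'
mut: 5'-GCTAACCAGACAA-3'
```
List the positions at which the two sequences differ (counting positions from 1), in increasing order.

Scanning 1-based: 2: G/C; 7: G/C; 8: T/A; 12: C/A.

2, 7, 8, 12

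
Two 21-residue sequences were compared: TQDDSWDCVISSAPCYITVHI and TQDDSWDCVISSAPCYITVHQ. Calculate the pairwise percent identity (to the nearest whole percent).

1 position differs (21), so 20 of 21 match: 20/21 = 95.24%.

95%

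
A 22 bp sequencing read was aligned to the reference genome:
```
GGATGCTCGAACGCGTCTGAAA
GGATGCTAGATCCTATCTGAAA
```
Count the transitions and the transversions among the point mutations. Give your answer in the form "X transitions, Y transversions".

2 transitions, 3 transversions

Transitions (purine↔purine or pyrimidine↔pyrimidine): 14 C→T, 15 G→A.
Transversions (purine↔pyrimidine): 8 C→A, 11 A→T, 13 G→C.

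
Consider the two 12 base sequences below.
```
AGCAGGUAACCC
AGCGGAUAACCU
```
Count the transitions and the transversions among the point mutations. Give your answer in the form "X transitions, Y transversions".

Transitions (purine↔purine or pyrimidine↔pyrimidine): 4 A→G, 6 G→A, 12 C→U.
Transversions (purine↔pyrimidine): none.

3 transitions, 0 transversions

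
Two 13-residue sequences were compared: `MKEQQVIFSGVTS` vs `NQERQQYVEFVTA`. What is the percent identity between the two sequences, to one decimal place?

30.8%

Mismatches at positions 1, 2, 4, 6, 7, 8, 9, 10, 13 (1-based): 9 of 13.
Identical positions: 4/13 = 30.77% → 30.8%.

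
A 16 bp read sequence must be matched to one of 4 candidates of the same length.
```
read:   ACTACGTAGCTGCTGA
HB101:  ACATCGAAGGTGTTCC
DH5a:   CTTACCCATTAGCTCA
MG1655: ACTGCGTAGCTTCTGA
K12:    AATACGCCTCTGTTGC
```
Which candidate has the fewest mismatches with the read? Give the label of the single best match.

MG1655

Hamming distances to read — HB101: 7; DH5a: 8; MG1655: 2; K12: 6.
Smallest is MG1655 with 2 mismatches.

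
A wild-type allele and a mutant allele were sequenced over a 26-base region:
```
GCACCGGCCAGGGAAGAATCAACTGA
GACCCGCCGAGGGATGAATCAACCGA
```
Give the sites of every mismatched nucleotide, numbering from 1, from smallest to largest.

2, 3, 7, 9, 15, 24

Scanning 1-based: 2: C/A; 3: A/C; 7: G/C; 9: C/G; 15: A/T; 24: T/C.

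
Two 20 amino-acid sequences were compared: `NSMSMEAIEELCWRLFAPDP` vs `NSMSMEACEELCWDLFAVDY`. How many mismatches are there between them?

4

Comparing position by position, 4 residues differ: 8 (I/C), 14 (R/D), 18 (P/V), 20 (P/Y).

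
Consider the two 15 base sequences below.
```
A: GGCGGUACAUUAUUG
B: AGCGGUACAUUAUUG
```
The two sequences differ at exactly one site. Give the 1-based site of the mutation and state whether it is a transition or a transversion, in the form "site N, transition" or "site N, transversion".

site 1, transition

The sequences differ only at site 1: G→A (purine→purine), a transition.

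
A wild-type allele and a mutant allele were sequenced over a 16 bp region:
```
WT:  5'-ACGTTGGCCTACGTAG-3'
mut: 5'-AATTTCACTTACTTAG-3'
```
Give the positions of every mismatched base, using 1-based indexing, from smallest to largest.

2, 3, 6, 7, 9, 13

Scanning 1-based: 2: C/A; 3: G/T; 6: G/C; 7: G/A; 9: C/T; 13: G/T.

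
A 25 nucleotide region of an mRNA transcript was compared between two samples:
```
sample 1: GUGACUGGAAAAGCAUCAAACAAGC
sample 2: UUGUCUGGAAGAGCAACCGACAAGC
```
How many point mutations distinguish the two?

6

The sequences differ at sites 1, 4, 11, 16, 18, 19 (1-based) — 6 in total.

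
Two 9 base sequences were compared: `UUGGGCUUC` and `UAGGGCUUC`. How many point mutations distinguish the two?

1

The sequences differ at bases 2 (1-based) — 1 in total.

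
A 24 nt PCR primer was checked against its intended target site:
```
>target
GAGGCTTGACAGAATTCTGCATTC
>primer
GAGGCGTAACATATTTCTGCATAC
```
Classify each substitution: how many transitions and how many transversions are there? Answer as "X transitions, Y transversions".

1 transition, 4 transversions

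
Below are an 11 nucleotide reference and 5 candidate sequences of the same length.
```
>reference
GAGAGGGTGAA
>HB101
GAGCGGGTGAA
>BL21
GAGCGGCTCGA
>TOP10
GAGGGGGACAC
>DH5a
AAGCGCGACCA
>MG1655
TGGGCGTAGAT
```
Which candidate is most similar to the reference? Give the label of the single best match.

HB101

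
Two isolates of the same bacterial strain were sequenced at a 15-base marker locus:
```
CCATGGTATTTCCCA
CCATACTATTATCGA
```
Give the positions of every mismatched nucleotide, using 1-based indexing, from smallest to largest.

5, 6, 11, 12, 14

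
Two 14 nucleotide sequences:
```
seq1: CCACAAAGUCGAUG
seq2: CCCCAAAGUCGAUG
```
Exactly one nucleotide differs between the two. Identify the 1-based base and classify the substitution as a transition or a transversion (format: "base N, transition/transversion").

base 3, transversion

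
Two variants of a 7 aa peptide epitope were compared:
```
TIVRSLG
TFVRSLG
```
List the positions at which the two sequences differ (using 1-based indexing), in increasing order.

Differences at position 2 (I→F).

2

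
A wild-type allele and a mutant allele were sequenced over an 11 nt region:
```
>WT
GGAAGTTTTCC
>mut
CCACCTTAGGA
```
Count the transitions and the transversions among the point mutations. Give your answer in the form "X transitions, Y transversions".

0 transitions, 8 transversions

Mismatches (1-based):
site 1: G→C (purine→pyrimidine, transversion)
site 2: G→C (purine→pyrimidine, transversion)
site 4: A→C (purine→pyrimidine, transversion)
site 5: G→C (purine→pyrimidine, transversion)
site 8: T→A (pyrimidine→purine, transversion)
site 9: T→G (pyrimidine→purine, transversion)
site 10: C→G (pyrimidine→purine, transversion)
site 11: C→A (pyrimidine→purine, transversion)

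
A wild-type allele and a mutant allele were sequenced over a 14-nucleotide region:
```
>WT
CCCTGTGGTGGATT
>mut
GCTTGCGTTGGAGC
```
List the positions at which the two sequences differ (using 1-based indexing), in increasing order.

Differences at position 1 (C→G), position 3 (C→T), position 6 (T→C), position 8 (G→T), position 13 (T→G), position 14 (T→C).

1, 3, 6, 8, 13, 14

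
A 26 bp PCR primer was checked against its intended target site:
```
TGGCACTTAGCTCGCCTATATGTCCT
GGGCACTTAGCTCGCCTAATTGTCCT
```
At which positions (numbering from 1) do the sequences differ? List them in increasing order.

Scanning 1-based: 1: T/G; 19: T/A; 20: A/T.

1, 19, 20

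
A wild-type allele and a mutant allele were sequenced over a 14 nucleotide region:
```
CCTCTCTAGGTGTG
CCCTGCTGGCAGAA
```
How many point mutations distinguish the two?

8

Comparing position by position, 8 bases differ: 3 (T/C), 4 (C/T), 5 (T/G), 8 (A/G), 10 (G/C), 11 (T/A), 13 (T/A), 14 (G/A).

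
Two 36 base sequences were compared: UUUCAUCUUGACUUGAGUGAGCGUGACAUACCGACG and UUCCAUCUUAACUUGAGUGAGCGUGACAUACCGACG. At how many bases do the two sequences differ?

2

Mismatches (1-based): base 3: U→C; base 10: G→A.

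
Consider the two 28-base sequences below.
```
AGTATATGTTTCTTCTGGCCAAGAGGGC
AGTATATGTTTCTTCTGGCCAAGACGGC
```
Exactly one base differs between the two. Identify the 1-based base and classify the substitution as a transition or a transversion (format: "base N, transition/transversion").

base 25, transversion

The sequences differ only at base 25: G→C (purine→pyrimidine), a transversion.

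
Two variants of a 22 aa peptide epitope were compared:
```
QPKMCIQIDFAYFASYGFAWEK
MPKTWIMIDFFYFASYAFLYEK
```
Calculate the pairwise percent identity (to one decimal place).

63.6%

Mismatches at positions 1, 4, 5, 7, 11, 17, 19, 20 (1-based): 8 of 22.
Identical positions: 14/22 = 63.64% → 63.6%.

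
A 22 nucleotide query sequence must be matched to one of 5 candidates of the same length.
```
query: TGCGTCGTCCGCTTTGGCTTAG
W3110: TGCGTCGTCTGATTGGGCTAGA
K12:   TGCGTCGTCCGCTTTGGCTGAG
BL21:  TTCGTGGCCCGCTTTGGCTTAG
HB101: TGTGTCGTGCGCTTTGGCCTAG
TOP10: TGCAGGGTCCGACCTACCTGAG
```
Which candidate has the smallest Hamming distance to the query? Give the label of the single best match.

Hamming distances to query — W3110: 6; K12: 1; BL21: 3; HB101: 3; TOP10: 9.
Smallest is K12 with 1 mismatch.

K12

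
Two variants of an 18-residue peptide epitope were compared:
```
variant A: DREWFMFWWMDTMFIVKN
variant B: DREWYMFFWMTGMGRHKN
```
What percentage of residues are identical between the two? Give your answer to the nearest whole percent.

61%

Mismatches at positions 5, 8, 11, 12, 14, 15, 16 (1-based): 7 of 18.
Identical positions: 11/18 = 61.11% → 61%.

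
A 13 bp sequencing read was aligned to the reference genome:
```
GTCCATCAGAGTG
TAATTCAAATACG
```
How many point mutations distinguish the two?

11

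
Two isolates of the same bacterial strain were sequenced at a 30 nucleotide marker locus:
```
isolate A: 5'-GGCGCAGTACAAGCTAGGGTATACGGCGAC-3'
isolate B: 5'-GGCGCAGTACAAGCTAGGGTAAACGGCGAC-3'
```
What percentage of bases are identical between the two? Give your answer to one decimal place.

Mismatch at position 22 (1-based): 1 of 30.
Identical positions: 29/30 = 96.67% → 96.7%.

96.7%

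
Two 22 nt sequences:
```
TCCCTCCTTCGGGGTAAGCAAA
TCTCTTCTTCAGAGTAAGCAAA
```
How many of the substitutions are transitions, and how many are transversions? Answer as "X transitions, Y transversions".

Mismatches (1-based):
position 3: C→T (pyrimidine→pyrimidine, transition)
position 6: C→T (pyrimidine→pyrimidine, transition)
position 11: G→A (purine→purine, transition)
position 13: G→A (purine→purine, transition)

4 transitions, 0 transversions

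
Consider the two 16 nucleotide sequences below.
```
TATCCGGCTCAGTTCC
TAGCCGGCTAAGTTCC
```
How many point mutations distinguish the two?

2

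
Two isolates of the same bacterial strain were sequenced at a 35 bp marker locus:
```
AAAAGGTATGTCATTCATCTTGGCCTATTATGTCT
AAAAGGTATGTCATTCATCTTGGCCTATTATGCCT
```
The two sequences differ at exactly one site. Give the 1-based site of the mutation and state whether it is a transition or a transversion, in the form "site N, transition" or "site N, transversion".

Site 33 changes T→C. T is a pyrimidine and C is a pyrimidine, so this is a transition.

site 33, transition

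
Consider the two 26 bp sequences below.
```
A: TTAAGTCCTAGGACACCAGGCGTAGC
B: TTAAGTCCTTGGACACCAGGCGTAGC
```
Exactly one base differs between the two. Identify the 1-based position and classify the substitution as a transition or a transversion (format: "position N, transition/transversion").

position 10, transversion

Position 10 changes A→T. A is a purine and T is a pyrimidine, so this is a transversion.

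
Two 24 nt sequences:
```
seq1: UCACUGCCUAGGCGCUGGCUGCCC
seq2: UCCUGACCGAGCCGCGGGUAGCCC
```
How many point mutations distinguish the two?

9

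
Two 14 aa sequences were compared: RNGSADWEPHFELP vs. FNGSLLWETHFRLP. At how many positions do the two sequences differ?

5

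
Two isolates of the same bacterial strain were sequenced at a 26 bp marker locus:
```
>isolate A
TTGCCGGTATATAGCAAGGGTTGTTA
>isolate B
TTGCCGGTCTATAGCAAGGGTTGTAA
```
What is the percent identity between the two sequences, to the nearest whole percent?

92%

2 positions differ (9, 25), so 24 of 26 match: 24/26 = 92.31%.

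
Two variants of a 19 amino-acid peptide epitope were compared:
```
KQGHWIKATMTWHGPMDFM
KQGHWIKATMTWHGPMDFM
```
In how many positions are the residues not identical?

0

The two sequences are identical at every position.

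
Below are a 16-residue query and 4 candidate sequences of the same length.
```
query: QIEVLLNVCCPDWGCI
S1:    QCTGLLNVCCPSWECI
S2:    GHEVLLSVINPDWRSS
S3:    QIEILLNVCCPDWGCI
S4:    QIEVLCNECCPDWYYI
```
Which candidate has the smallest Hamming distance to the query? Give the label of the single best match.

S1 differs at 5 positions; S2 differs at 8 positions; S3 differs at 1 position; S4 differs at 4 positions. The closest is S3.

S3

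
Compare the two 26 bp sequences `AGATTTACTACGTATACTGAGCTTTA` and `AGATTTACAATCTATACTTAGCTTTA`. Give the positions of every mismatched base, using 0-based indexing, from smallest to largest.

8, 10, 11, 18

Scanning 0-based: 8: T/A; 10: C/T; 11: G/C; 18: G/T.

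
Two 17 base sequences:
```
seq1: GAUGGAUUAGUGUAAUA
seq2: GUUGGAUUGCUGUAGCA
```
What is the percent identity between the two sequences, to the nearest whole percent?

71%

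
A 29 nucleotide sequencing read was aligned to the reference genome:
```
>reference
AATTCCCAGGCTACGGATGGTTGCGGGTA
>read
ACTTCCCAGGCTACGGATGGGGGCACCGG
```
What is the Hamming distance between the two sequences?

Comparing position by position, 8 sites differ: 2 (A/C), 21 (T/G), 22 (T/G), 25 (G/A), 26 (G/C), 27 (G/C), 28 (T/G), 29 (A/G).

8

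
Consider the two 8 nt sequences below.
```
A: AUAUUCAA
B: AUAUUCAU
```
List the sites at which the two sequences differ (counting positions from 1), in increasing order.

8

Scanning 1-based: 8: A/U.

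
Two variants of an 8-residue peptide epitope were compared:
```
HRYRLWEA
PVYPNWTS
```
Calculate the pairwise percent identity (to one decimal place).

6 positions differ (1, 2, 4, 5, 7, 8), so 2 of 8 match: 2/8 = 25%.

25.0%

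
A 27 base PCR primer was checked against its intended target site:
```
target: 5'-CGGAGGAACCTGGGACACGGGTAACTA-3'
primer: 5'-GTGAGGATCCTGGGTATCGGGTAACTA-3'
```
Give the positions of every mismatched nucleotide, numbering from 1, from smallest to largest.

1, 2, 8, 15, 16, 17

Differences at position 1 (C→G), position 2 (G→T), position 8 (A→T), position 15 (A→T), position 16 (C→A), position 17 (A→T).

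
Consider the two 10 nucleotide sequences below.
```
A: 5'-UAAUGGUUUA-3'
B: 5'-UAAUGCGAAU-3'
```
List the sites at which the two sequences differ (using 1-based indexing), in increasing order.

6, 7, 8, 9, 10

Differences at site 6 (G→C), site 7 (U→G), site 8 (U→A), site 9 (U→A), site 10 (A→U).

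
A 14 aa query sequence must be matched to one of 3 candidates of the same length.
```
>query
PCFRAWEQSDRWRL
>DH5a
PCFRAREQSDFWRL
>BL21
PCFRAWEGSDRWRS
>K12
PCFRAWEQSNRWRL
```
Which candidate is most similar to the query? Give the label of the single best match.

DH5a differs at 2 residues; BL21 differs at 2 residues; K12 differs at 1 residue. The closest is K12.

K12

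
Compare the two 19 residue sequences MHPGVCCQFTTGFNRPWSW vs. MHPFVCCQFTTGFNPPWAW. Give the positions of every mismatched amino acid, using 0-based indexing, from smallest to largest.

3, 14, 17

Differences at position 3 (G→F), position 14 (R→P), position 17 (S→A).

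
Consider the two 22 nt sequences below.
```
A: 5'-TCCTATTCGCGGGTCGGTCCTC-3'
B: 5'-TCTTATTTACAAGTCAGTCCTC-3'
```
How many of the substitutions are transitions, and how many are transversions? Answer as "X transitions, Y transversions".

Transitions (purine↔purine or pyrimidine↔pyrimidine): 3 C→T, 8 C→T, 9 G→A, 11 G→A, 12 G→A, 16 G→A.
Transversions (purine↔pyrimidine): none.

6 transitions, 0 transversions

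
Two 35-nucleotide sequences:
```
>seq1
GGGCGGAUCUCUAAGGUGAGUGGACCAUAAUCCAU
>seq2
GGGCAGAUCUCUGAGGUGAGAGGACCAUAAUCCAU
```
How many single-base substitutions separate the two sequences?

The sequences differ at bases 5, 13, 21 (1-based) — 3 in total.

3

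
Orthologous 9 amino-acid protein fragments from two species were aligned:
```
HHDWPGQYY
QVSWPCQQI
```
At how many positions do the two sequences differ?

Comparing position by position, 6 positions differ: 1 (H/Q), 2 (H/V), 3 (D/S), 6 (G/C), 8 (Y/Q), 9 (Y/I).

6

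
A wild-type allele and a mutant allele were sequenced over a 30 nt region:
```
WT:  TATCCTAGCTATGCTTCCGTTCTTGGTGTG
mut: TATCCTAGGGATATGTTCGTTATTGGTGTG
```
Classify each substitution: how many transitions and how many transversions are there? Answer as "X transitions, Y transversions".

Mismatches (1-based):
site 9: C→G (pyrimidine→purine, transversion)
site 10: T→G (pyrimidine→purine, transversion)
site 13: G→A (purine→purine, transition)
site 14: C→T (pyrimidine→pyrimidine, transition)
site 15: T→G (pyrimidine→purine, transversion)
site 17: C→T (pyrimidine→pyrimidine, transition)
site 22: C→A (pyrimidine→purine, transversion)

3 transitions, 4 transversions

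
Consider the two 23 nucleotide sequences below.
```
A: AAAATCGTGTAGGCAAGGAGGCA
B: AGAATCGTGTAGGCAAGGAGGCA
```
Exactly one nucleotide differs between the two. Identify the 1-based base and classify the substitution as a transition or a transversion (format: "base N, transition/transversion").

The sequences differ only at base 2: A→G (purine→purine), a transition.

base 2, transition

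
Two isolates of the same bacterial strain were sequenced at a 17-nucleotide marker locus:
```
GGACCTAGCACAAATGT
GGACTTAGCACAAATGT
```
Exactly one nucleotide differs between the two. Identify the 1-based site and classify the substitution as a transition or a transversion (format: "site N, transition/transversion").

site 5, transition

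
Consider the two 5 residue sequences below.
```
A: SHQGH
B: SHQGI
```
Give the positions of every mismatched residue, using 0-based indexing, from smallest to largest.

Scanning 0-based: 4: H/I.

4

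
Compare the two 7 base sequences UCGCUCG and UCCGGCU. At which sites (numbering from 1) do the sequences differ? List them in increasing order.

3, 4, 5, 7

Differences at site 3 (G→C), site 4 (C→G), site 5 (U→G), site 7 (G→U).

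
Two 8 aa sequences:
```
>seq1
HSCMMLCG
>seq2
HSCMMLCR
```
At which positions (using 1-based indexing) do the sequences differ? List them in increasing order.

Scanning 1-based: 8: G/R.

8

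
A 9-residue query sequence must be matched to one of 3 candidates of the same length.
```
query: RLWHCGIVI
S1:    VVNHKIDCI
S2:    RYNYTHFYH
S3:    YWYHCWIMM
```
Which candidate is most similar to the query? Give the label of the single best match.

S3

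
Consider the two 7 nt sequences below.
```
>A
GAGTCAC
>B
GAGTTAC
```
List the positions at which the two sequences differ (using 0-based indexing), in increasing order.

4

Differences at position 4 (C→T).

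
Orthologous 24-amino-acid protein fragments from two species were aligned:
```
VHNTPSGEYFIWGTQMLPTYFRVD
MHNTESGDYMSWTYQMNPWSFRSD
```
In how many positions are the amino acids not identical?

11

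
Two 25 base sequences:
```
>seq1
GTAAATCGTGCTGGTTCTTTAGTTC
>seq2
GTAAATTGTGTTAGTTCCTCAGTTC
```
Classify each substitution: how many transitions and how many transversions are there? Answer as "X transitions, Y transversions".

5 transitions, 0 transversions

Mismatches (1-based):
site 7: C→T (pyrimidine→pyrimidine, transition)
site 11: C→T (pyrimidine→pyrimidine, transition)
site 13: G→A (purine→purine, transition)
site 18: T→C (pyrimidine→pyrimidine, transition)
site 20: T→C (pyrimidine→pyrimidine, transition)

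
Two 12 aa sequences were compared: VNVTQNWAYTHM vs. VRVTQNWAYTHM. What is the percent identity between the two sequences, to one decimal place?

91.7%

Mismatch at position 2 (1-based): 1 of 12.
Identical positions: 11/12 = 91.67% → 91.7%.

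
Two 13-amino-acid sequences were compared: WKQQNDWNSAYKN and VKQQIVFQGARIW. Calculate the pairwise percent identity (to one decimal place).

30.8%

Mismatches at positions 1, 5, 6, 7, 8, 9, 11, 12, 13 (1-based): 9 of 13.
Identical positions: 4/13 = 30.77% → 30.8%.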